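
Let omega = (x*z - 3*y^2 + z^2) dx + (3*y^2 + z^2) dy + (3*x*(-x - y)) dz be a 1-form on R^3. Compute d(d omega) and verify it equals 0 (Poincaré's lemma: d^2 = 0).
d(d omega) = 0

Step 1: d omega = sum_{i<j} (∂f_j/∂x_i - ∂f_i/∂x_j) dx_i ∧ dx_j:
  coeff of dx ∧ dy: 6*y
  coeff of dx ∧ dz: -7*x - 3*y - 2*z
  coeff of dy ∧ dz: -3*x - 2*z
Step 2: Apply d again to each 2-form coefficient. The only possible 3-form in R^3 is dx ∧ dy ∧ dz, with coefficient
  ∂(coeff of dy∧dz)/∂x - ∂(coeff of dx∧dz)/∂y + ∂(coeff of dx∧dy)/∂z
  = ∂/∂x (-3*x - 2*z) - ∂/∂y (-7*x - 3*y - 2*z) + ∂/∂z (6*y).
Each of these terms simplifies to sums of mixed partials that cancel in pairs. The result is 0 (by equality of mixed partials for smooth functions — Schwarz / Clairaut).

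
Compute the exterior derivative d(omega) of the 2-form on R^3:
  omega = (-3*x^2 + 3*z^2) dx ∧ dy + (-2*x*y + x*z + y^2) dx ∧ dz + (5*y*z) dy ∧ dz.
d(omega) = (2*x - 2*y + 6*z) dx ∧ dy ∧ dz

For a 2-form omega = sum_{i<j} g_{ij} dx_i ∧ dx_j, the exterior derivative is
  d(omega) = sum_{i<j} d(g_{ij}) ∧ dx_i ∧ dx_j = sum_{i<j, k} (∂g_{ij}/∂x_k) dx_k ∧ dx_i ∧ dx_j.
Expand each term, using dx_k ∧ dx_i ∧ dx_j = sgn(permutation) dx_{(a)} ∧ dx_{(b)} ∧ dx_{(c)} with (a < b < c) sorted:
  d(-3*x^2 + 3*z^2) includes (∂/∂z)(-3*x^2 + 3*z^2) dz = (6*z) dz, which multiplied by dx ∧ dy gives (6*z) dx ∧ dy ∧ dz
  d(-2*x*y + x*z + y^2) includes (∂/∂y)(-2*x*y + x*z + y^2) dy = (-2*x + 2*y) dy, which multiplied by dx ∧ dz gives (2*x - 2*y) dx ∧ dy ∧ dz
Collecting like 3-forms: d(omega) = (2*x - 2*y + 6*z) dx ∧ dy ∧ dz.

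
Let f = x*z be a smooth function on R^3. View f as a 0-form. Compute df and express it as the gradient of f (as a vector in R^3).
df = (z) dx + (0) dy + (x) dz; grad f = (z, 0, x)

For a 0-form f, d f = (∂f/∂x) dx + (∂f/∂y) dy + (∂f/∂z) dz. The components of the vector representation are exactly the entries of grad f in Cartesian coordinates:
  ∂f/∂x = z
  ∂f/∂y = 0
  ∂f/∂z = x.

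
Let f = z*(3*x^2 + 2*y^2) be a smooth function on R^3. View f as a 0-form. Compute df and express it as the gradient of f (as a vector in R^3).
df = (6*x*z) dx + (4*y*z) dy + (3*x^2 + 2*y^2) dz; grad f = (6*x*z, 4*y*z, 3*x^2 + 2*y^2)

For a 0-form f, d f = (∂f/∂x) dx + (∂f/∂y) dy + (∂f/∂z) dz. The components of the vector representation are exactly the entries of grad f in Cartesian coordinates:
  ∂f/∂x = 6*x*z
  ∂f/∂y = 4*y*z
  ∂f/∂z = 3*x^2 + 2*y^2.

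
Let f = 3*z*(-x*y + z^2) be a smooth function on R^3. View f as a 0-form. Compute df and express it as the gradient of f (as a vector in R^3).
df = (-3*y*z) dx + (-3*x*z) dy + (-3*x*y + 9*z^2) dz; grad f = (-3*y*z, -3*x*z, -3*x*y + 9*z^2)

For a 0-form f, d f = (∂f/∂x) dx + (∂f/∂y) dy + (∂f/∂z) dz. The components of the vector representation are exactly the entries of grad f in Cartesian coordinates:
  ∂f/∂x = -3*y*z
  ∂f/∂y = -3*x*z
  ∂f/∂z = -3*x*y + 9*z^2.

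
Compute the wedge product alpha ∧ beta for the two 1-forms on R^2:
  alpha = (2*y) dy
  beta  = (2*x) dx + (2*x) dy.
alpha ∧ beta = (-4*x*y) dx ∧ dy

Distribute the wedge, using dx_i ∧ dx_j = -dx_j ∧ dx_i and dx_i ∧ dx_i = 0. For each pair (i, j) with i < j, the coefficient of dx_i ∧ dx_j in alpha ∧ beta is (alpha_i * beta_j - alpha_j * beta_i). Collecting: alpha ∧ beta = (-4*x*y) dx ∧ dy.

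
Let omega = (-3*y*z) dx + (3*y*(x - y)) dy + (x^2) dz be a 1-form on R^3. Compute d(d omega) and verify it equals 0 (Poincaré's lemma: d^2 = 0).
d(d omega) = 0

Step 1: d omega = sum_{i<j} (∂f_j/∂x_i - ∂f_i/∂x_j) dx_i ∧ dx_j:
  coeff of dx ∧ dy: 3*y + 3*z
  coeff of dx ∧ dz: 2*x + 3*y
  coeff of dy ∧ dz: 0
Step 2: Apply d again to each 2-form coefficient. The only possible 3-form in R^3 is dx ∧ dy ∧ dz, with coefficient
  ∂(coeff of dy∧dz)/∂x - ∂(coeff of dx∧dz)/∂y + ∂(coeff of dx∧dy)/∂z
  = ∂/∂x (0) - ∂/∂y (2*x + 3*y) + ∂/∂z (3*y + 3*z).
Each of these terms simplifies to sums of mixed partials that cancel in pairs. The result is 0 (by equality of mixed partials for smooth functions — Schwarz / Clairaut).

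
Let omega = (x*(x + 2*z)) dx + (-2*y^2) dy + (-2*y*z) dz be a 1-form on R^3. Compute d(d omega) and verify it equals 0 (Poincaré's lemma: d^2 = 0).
d(d omega) = 0

Step 1: d omega = sum_{i<j} (∂f_j/∂x_i - ∂f_i/∂x_j) dx_i ∧ dx_j:
  coeff of dx ∧ dy: 0
  coeff of dx ∧ dz: -2*x
  coeff of dy ∧ dz: -2*z
Step 2: Apply d again to each 2-form coefficient. The only possible 3-form in R^3 is dx ∧ dy ∧ dz, with coefficient
  ∂(coeff of dy∧dz)/∂x - ∂(coeff of dx∧dz)/∂y + ∂(coeff of dx∧dy)/∂z
  = ∂/∂x (-2*z) - ∂/∂y (-2*x) + ∂/∂z (0).
Each of these terms simplifies to sums of mixed partials that cancel in pairs. The result is 0 (by equality of mixed partials for smooth functions — Schwarz / Clairaut).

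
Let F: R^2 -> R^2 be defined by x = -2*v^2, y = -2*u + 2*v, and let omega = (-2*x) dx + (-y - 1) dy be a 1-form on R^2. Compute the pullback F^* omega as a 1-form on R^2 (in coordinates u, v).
F^* omega = (-4*u + 4*v + 2) du + (4*u - 16*v^3 - 4*v - 2) dv

Using F^*(f dg) = (f ∘ F) d(g ∘ F), substitute each coordinate x_i by F_i(u, v) in f_i, and replace dx_i by d F_i = (∂F_i/∂u) du + (∂F_i/∂v) dv.
  For the x component: f_1(F) = 4*v^2; d F_1 = (0) du + (-4*v) dv
  For the y component: f_2(F) = 2*u - 2*v - 1; d F_2 = (-2) du + (2) dv
Combining and collecting du, dv coefficients:
  coeff of du: -4*u + 4*v + 2
  coeff of dv: 4*u - 16*v^3 - 4*v - 2
F^* omega = (-4*u + 4*v + 2) du + (4*u - 16*v^3 - 4*v - 2) dv.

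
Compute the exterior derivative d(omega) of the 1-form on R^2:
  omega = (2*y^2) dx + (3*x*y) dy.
d(omega) = (-y) dx ∧ dy

For a 1-form omega = sum_i f_i dx_i, the exterior derivative is
  d(omega) = sum_{i < j} (∂f_j/∂x_i - ∂f_i/∂x_j) dx_i ∧ dx_j.
  coefficient of dx ∧ dy: ∂f_2/∂x - ∂f_1/∂y = ∂(3*x*y)/∂x - ∂(2*y^2)/∂y = -y
Assembling: d(omega) = (-y) dx ∧ dy.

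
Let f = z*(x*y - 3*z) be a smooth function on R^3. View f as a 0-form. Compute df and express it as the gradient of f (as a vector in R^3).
df = (y*z) dx + (x*z) dy + (x*y - 6*z) dz; grad f = (y*z, x*z, x*y - 6*z)

For a 0-form f, d f = (∂f/∂x) dx + (∂f/∂y) dy + (∂f/∂z) dz. The components of the vector representation are exactly the entries of grad f in Cartesian coordinates:
  ∂f/∂x = y*z
  ∂f/∂y = x*z
  ∂f/∂z = x*y - 6*z.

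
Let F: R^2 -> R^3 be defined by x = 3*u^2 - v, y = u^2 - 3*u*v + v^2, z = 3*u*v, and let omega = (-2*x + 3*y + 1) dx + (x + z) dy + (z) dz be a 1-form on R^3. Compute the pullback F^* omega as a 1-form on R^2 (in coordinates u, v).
F^* omega = (-12*u^3 - 57*u^2*v + 18*u*v^2 + 10*u*v + 6*u + 3*v^2) du + (-9*u^3 + 6*u^2*v + 3*u^2 + 6*u*v^2 + 12*u*v - 5*v^2 - 2*v - 1) dv

Using F^*(f dg) = (f ∘ F) d(g ∘ F), substitute each coordinate x_i by F_i(u, v) in f_i, and replace dx_i by d F_i = (∂F_i/∂u) du + (∂F_i/∂v) dv.
  For the x component: f_1(F) = -3*u^2 - 9*u*v + 3*v^2 + 2*v + 1; d F_1 = (6*u) du + (-1) dv
  For the y component: f_2(F) = 3*u^2 + 3*u*v - v; d F_2 = (2*u - 3*v) du + (-3*u + 2*v) dv
  For the z component: f_3(F) = 3*u*v; d F_3 = (3*v) du + (3*u) dv
Combining and collecting du, dv coefficients:
  coeff of du: -12*u^3 - 57*u^2*v + 18*u*v^2 + 10*u*v + 6*u + 3*v^2
  coeff of dv: -9*u^3 + 6*u^2*v + 3*u^2 + 6*u*v^2 + 12*u*v - 5*v^2 - 2*v - 1
F^* omega = (-12*u^3 - 57*u^2*v + 18*u*v^2 + 10*u*v + 6*u + 3*v^2) du + (-9*u^3 + 6*u^2*v + 3*u^2 + 6*u*v^2 + 12*u*v - 5*v^2 - 2*v - 1) dv.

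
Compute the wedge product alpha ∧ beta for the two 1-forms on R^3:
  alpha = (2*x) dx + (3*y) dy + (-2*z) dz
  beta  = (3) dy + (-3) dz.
alpha ∧ beta = (6*x) dx ∧ dy + (-6*x) dx ∧ dz + (-9*y + 6*z) dy ∧ dz

Distribute the wedge, using dx_i ∧ dx_j = -dx_j ∧ dx_i and dx_i ∧ dx_i = 0. For each pair (i, j) with i < j, the coefficient of dx_i ∧ dx_j in alpha ∧ beta is (alpha_i * beta_j - alpha_j * beta_i). Collecting: alpha ∧ beta = (6*x) dx ∧ dy + (-6*x) dx ∧ dz + (-9*y + 6*z) dy ∧ dz.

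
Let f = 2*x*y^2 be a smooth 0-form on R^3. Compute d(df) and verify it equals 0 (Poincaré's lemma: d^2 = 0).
d(df) = 0

Step 1: df = sum_i (∂f/∂x_i) dx_i = (2*y^2) dx + (4*x*y) dy + (0) dz.
Step 2: Apply d again. Using the 1-form formula, the coefficient of dx ∧ dy in d(df) is ∂^2 f/∂x ∂y - ∂^2 f/∂y ∂x = (4*y) - (4*y) = 0 (equality of mixed partials for smooth f).
Similarly for dx ∧ dz and dy ∧ dz — all coefficients vanish. So d(df) = 0.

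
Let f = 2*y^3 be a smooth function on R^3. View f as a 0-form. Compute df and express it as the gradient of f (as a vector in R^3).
df = (0) dx + (6*y^2) dy + (0) dz; grad f = (0, 6*y^2, 0)

For a 0-form f, d f = (∂f/∂x) dx + (∂f/∂y) dy + (∂f/∂z) dz. The components of the vector representation are exactly the entries of grad f in Cartesian coordinates:
  ∂f/∂x = 0
  ∂f/∂y = 6*y^2
  ∂f/∂z = 0.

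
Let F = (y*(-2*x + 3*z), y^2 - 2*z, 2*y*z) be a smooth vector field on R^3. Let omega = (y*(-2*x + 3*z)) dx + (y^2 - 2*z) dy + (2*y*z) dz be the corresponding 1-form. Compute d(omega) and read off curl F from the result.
d(omega) = (2*z + 2) dy ∧ dz + (3*y) dz ∧ dx + (2*x - 3*z) dx ∧ dy; curl F = (2*z + 2, 3*y, 2*x - 3*z)

d omega = sum_{i<j} (∂f_j/∂x_i - ∂f_i/∂x_j) dx_i ∧ dx_j. Under the identification (dy ∧ dz, dz ∧ dx, dx ∧ dy) ↔ (e_x, e_y, e_z), the coefficients are exactly the components of curl F. Compute:
  ∂R/∂y - ∂Q/∂z = (2*z) - (-2) = 2*z + 2
  ∂P/∂z - ∂R/∂x = (3*y) - (0) = 3*y
  ∂Q/∂x - ∂P/∂y = (0) - (-2*x + 3*z) = 2*x - 3*z.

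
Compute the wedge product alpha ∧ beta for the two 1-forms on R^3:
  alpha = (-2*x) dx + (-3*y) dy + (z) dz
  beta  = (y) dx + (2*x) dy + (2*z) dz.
alpha ∧ beta = (-4*x^2 + 3*y^2) dx ∧ dy + (-z*(4*x + y)) dx ∧ dz + (-2*z*(x + 3*y)) dy ∧ dz

Distribute the wedge, using dx_i ∧ dx_j = -dx_j ∧ dx_i and dx_i ∧ dx_i = 0. For each pair (i, j) with i < j, the coefficient of dx_i ∧ dx_j in alpha ∧ beta is (alpha_i * beta_j - alpha_j * beta_i). Collecting: alpha ∧ beta = (-4*x^2 + 3*y^2) dx ∧ dy + (-z*(4*x + y)) dx ∧ dz + (-2*z*(x + 3*y)) dy ∧ dz.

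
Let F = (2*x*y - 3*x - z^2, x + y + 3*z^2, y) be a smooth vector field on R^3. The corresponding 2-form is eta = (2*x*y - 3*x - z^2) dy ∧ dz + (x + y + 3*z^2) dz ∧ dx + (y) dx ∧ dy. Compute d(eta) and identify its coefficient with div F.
d(eta) = (2*y - 2) dx ∧ dy ∧ dz; div F = 2*y - 2

For a 2-form in R^3 of the form above, applying d gives a 3-form with coefficient ∂P/∂x + ∂Q/∂y + ∂R/∂z:
  ∂P/∂x = 2*y - 3
  ∂Q/∂y = 1
  ∂R/∂z = 0
Sum = 2*y - 2, which is exactly div F.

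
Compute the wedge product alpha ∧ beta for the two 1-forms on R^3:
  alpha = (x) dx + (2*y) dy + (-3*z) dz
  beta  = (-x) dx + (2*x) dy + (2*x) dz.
alpha ∧ beta = (2*x*(x + y)) dx ∧ dy + (x*(2*x - 3*z)) dx ∧ dz + (2*x*(2*y + 3*z)) dy ∧ dz

Distribute the wedge, using dx_i ∧ dx_j = -dx_j ∧ dx_i and dx_i ∧ dx_i = 0. For each pair (i, j) with i < j, the coefficient of dx_i ∧ dx_j in alpha ∧ beta is (alpha_i * beta_j - alpha_j * beta_i). Collecting: alpha ∧ beta = (2*x*(x + y)) dx ∧ dy + (x*(2*x - 3*z)) dx ∧ dz + (2*x*(2*y + 3*z)) dy ∧ dz.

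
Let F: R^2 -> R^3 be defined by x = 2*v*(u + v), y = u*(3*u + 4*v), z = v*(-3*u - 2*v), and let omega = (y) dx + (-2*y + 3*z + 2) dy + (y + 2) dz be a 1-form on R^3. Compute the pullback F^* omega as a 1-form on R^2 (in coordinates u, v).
F^* omega = (-36*u^3 - 129*u^2*v - 108*u*v^2 + 12*u - 24*v^3 + 2*v) du + (-27*u^3 - 72*u^2*v - 24*u*v^2 + 2*u - 8*v) dv

Using F^*(f dg) = (f ∘ F) d(g ∘ F), substitute each coordinate x_i by F_i(u, v) in f_i, and replace dx_i by d F_i = (∂F_i/∂u) du + (∂F_i/∂v) dv.
  For the x component: f_1(F) = u*(3*u + 4*v); d F_1 = (2*v) du + (2*u + 4*v) dv
  For the y component: f_2(F) = -6*u^2 - 17*u*v - 6*v^2 + 2; d F_2 = (6*u + 4*v) du + (4*u) dv
  For the z component: f_3(F) = 3*u^2 + 4*u*v + 2; d F_3 = (-3*v) du + (-3*u - 4*v) dv
Combining and collecting du, dv coefficients:
  coeff of du: -36*u^3 - 129*u^2*v - 108*u*v^2 + 12*u - 24*v^3 + 2*v
  coeff of dv: -27*u^3 - 72*u^2*v - 24*u*v^2 + 2*u - 8*v
F^* omega = (-36*u^3 - 129*u^2*v - 108*u*v^2 + 12*u - 24*v^3 + 2*v) du + (-27*u^3 - 72*u^2*v - 24*u*v^2 + 2*u - 8*v) dv.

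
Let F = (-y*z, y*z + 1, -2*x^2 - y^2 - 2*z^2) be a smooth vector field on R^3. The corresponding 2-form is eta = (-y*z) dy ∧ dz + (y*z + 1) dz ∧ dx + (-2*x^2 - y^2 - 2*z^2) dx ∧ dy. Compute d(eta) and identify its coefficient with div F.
d(eta) = (-3*z) dx ∧ dy ∧ dz; div F = -3*z

For a 2-form in R^3 of the form above, applying d gives a 3-form with coefficient ∂P/∂x + ∂Q/∂y + ∂R/∂z:
  ∂P/∂x = 0
  ∂Q/∂y = z
  ∂R/∂z = -4*z
Sum = -3*z, which is exactly div F.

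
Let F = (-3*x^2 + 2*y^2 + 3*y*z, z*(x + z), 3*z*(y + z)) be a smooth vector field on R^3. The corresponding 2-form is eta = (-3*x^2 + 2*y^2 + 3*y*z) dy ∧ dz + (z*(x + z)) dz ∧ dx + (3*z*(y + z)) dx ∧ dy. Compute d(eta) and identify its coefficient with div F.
d(eta) = (-6*x + 3*y + 6*z) dx ∧ dy ∧ dz; div F = -6*x + 3*y + 6*z

For a 2-form in R^3 of the form above, applying d gives a 3-form with coefficient ∂P/∂x + ∂Q/∂y + ∂R/∂z:
  ∂P/∂x = -6*x
  ∂Q/∂y = 0
  ∂R/∂z = 3*y + 6*z
Sum = -6*x + 3*y + 6*z, which is exactly div F.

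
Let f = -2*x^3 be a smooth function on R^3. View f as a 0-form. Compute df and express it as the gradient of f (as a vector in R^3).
df = (-6*x^2) dx + (0) dy + (0) dz; grad f = (-6*x^2, 0, 0)

For a 0-form f, d f = (∂f/∂x) dx + (∂f/∂y) dy + (∂f/∂z) dz. The components of the vector representation are exactly the entries of grad f in Cartesian coordinates:
  ∂f/∂x = -6*x^2
  ∂f/∂y = 0
  ∂f/∂z = 0.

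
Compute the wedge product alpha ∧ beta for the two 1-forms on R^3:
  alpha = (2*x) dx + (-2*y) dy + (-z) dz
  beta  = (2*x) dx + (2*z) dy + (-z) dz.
alpha ∧ beta = (4*x*(y + z)) dx ∧ dy + (2*z*(y + z)) dy ∧ dz

Distribute the wedge, using dx_i ∧ dx_j = -dx_j ∧ dx_i and dx_i ∧ dx_i = 0. For each pair (i, j) with i < j, the coefficient of dx_i ∧ dx_j in alpha ∧ beta is (alpha_i * beta_j - alpha_j * beta_i). Collecting: alpha ∧ beta = (4*x*(y + z)) dx ∧ dy + (2*z*(y + z)) dy ∧ dz.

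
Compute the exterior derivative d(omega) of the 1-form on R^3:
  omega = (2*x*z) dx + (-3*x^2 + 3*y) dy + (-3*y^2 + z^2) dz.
d(omega) = (-6*x) dx ∧ dy + (-2*x) dx ∧ dz + (-6*y) dy ∧ dz

For a 1-form omega = sum_i f_i dx_i, the exterior derivative is
  d(omega) = sum_{i < j} (∂f_j/∂x_i - ∂f_i/∂x_j) dx_i ∧ dx_j.
  coefficient of dx ∧ dy: ∂f_2/∂x - ∂f_1/∂y = ∂(-3*x^2 + 3*y)/∂x - ∂(2*x*z)/∂y = -6*x
  coefficient of dx ∧ dz: ∂f_3/∂x - ∂f_1/∂z = ∂(-3*y^2 + z^2)/∂x - ∂(2*x*z)/∂z = -2*x
  coefficient of dy ∧ dz: ∂f_3/∂y - ∂f_2/∂z = ∂(-3*y^2 + z^2)/∂y - ∂(-3*x^2 + 3*y)/∂z = -6*y
Assembling: d(omega) = (-6*x) dx ∧ dy + (-2*x) dx ∧ dz + (-6*y) dy ∧ dz.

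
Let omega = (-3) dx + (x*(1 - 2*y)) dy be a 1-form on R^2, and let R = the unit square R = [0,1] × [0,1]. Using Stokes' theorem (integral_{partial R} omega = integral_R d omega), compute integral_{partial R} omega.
integral_(partial R) omega = 0

Stokes: integral_partial_R omega = integral_R d omega with d omega = (∂Q/∂x - ∂P/∂y) dx ∧ dy.
  ∂Q/∂x = 1 - 2*y
  ∂P/∂y = 0
  integrand = ∂Q/∂x - ∂P/∂y = 1 - 2*y.
Integrating over R: integral_0^1 integral_0^1 (1 - 2*y) dx dy = 0.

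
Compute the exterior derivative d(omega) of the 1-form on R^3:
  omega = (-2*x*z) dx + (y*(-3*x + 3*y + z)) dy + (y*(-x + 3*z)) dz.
d(omega) = (-3*y) dx ∧ dy + (2*x - y) dx ∧ dz + (-x - y + 3*z) dy ∧ dz

For a 1-form omega = sum_i f_i dx_i, the exterior derivative is
  d(omega) = sum_{i < j} (∂f_j/∂x_i - ∂f_i/∂x_j) dx_i ∧ dx_j.
  coefficient of dx ∧ dy: ∂f_2/∂x - ∂f_1/∂y = ∂(y*(-3*x + 3*y + z))/∂x - ∂(-2*x*z)/∂y = -3*y
  coefficient of dx ∧ dz: ∂f_3/∂x - ∂f_1/∂z = ∂(y*(-x + 3*z))/∂x - ∂(-2*x*z)/∂z = 2*x - y
  coefficient of dy ∧ dz: ∂f_3/∂y - ∂f_2/∂z = ∂(y*(-x + 3*z))/∂y - ∂(y*(-3*x + 3*y + z))/∂z = -x - y + 3*z
Assembling: d(omega) = (-3*y) dx ∧ dy + (2*x - y) dx ∧ dz + (-x - y + 3*z) dy ∧ dz.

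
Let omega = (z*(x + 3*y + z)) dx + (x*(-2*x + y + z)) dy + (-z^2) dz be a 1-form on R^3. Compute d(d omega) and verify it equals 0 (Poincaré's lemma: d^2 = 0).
d(d omega) = 0

Step 1: d omega = sum_{i<j} (∂f_j/∂x_i - ∂f_i/∂x_j) dx_i ∧ dx_j:
  coeff of dx ∧ dy: -4*x + y - 2*z
  coeff of dx ∧ dz: -x - 3*y - 2*z
  coeff of dy ∧ dz: -x
Step 2: Apply d again to each 2-form coefficient. The only possible 3-form in R^3 is dx ∧ dy ∧ dz, with coefficient
  ∂(coeff of dy∧dz)/∂x - ∂(coeff of dx∧dz)/∂y + ∂(coeff of dx∧dy)/∂z
  = ∂/∂x (-x) - ∂/∂y (-x - 3*y - 2*z) + ∂/∂z (-4*x + y - 2*z).
Each of these terms simplifies to sums of mixed partials that cancel in pairs. The result is 0 (by equality of mixed partials for smooth functions — Schwarz / Clairaut).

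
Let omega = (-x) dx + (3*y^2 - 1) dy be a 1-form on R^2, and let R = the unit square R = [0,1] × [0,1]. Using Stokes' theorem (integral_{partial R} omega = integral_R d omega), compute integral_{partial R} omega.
integral_(partial R) omega = 0

Stokes: integral_partial_R omega = integral_R d omega with d omega = (∂Q/∂x - ∂P/∂y) dx ∧ dy.
  ∂Q/∂x = 0
  ∂P/∂y = 0
  integrand = ∂Q/∂x - ∂P/∂y = 0.
Integrating over R: integral_0^1 integral_0^1 (0) dx dy = 0.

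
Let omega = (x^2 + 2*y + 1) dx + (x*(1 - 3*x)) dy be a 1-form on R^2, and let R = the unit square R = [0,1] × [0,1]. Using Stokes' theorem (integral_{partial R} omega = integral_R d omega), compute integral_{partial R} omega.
integral_(partial R) omega = -4

Stokes: integral_partial_R omega = integral_R d omega with d omega = (∂Q/∂x - ∂P/∂y) dx ∧ dy.
  ∂Q/∂x = 1 - 6*x
  ∂P/∂y = 2
  integrand = ∂Q/∂x - ∂P/∂y = -6*x - 1.
Integrating over R: integral_0^1 integral_0^1 (-6*x - 1) dx dy = -4.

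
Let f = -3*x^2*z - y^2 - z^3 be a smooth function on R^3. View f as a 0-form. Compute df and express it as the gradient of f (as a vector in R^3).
df = (-6*x*z) dx + (-2*y) dy + (-3*x^2 - 3*z^2) dz; grad f = (-6*x*z, -2*y, -3*x^2 - 3*z^2)

For a 0-form f, d f = (∂f/∂x) dx + (∂f/∂y) dy + (∂f/∂z) dz. The components of the vector representation are exactly the entries of grad f in Cartesian coordinates:
  ∂f/∂x = -6*x*z
  ∂f/∂y = -2*y
  ∂f/∂z = -3*x^2 - 3*z^2.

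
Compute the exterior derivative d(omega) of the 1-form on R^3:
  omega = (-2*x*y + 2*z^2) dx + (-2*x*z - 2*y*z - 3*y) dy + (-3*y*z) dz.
d(omega) = (2*x - 2*z) dx ∧ dy + (-4*z) dx ∧ dz + (2*x + 2*y - 3*z) dy ∧ dz

For a 1-form omega = sum_i f_i dx_i, the exterior derivative is
  d(omega) = sum_{i < j} (∂f_j/∂x_i - ∂f_i/∂x_j) dx_i ∧ dx_j.
  coefficient of dx ∧ dy: ∂f_2/∂x - ∂f_1/∂y = ∂(-2*x*z - 2*y*z - 3*y)/∂x - ∂(-2*x*y + 2*z^2)/∂y = 2*x - 2*z
  coefficient of dx ∧ dz: ∂f_3/∂x - ∂f_1/∂z = ∂(-3*y*z)/∂x - ∂(-2*x*y + 2*z^2)/∂z = -4*z
  coefficient of dy ∧ dz: ∂f_3/∂y - ∂f_2/∂z = ∂(-3*y*z)/∂y - ∂(-2*x*z - 2*y*z - 3*y)/∂z = 2*x + 2*y - 3*z
Assembling: d(omega) = (2*x - 2*z) dx ∧ dy + (-4*z) dx ∧ dz + (2*x + 2*y - 3*z) dy ∧ dz.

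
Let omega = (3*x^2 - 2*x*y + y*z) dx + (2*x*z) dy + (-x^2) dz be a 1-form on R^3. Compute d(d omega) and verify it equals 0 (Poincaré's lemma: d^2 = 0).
d(d omega) = 0

Step 1: d omega = sum_{i<j} (∂f_j/∂x_i - ∂f_i/∂x_j) dx_i ∧ dx_j:
  coeff of dx ∧ dy: 2*x + z
  coeff of dx ∧ dz: -2*x - y
  coeff of dy ∧ dz: -2*x
Step 2: Apply d again to each 2-form coefficient. The only possible 3-form in R^3 is dx ∧ dy ∧ dz, with coefficient
  ∂(coeff of dy∧dz)/∂x - ∂(coeff of dx∧dz)/∂y + ∂(coeff of dx∧dy)/∂z
  = ∂/∂x (-2*x) - ∂/∂y (-2*x - y) + ∂/∂z (2*x + z).
Each of these terms simplifies to sums of mixed partials that cancel in pairs. The result is 0 (by equality of mixed partials for smooth functions — Schwarz / Clairaut).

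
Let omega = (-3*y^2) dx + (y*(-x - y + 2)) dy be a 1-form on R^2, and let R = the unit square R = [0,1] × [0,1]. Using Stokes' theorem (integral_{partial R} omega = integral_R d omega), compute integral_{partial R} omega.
integral_(partial R) omega = 5/2

Stokes: integral_partial_R omega = integral_R d omega with d omega = (∂Q/∂x - ∂P/∂y) dx ∧ dy.
  ∂Q/∂x = -y
  ∂P/∂y = -6*y
  integrand = ∂Q/∂x - ∂P/∂y = 5*y.
Integrating over R: integral_0^1 integral_0^1 (5*y) dx dy = 5/2.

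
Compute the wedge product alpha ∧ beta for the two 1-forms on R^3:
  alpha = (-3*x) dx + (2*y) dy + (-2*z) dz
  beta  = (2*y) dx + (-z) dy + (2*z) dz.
alpha ∧ beta = (3*x*z - 4*y^2) dx ∧ dy + (2*z*(-3*x + 2*y)) dx ∧ dz + (2*z*(2*y - z)) dy ∧ dz

Distribute the wedge, using dx_i ∧ dx_j = -dx_j ∧ dx_i and dx_i ∧ dx_i = 0. For each pair (i, j) with i < j, the coefficient of dx_i ∧ dx_j in alpha ∧ beta is (alpha_i * beta_j - alpha_j * beta_i). Collecting: alpha ∧ beta = (3*x*z - 4*y^2) dx ∧ dy + (2*z*(-3*x + 2*y)) dx ∧ dz + (2*z*(2*y - z)) dy ∧ dz.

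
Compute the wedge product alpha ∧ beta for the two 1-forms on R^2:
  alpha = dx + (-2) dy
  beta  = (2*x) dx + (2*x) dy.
alpha ∧ beta = (6*x) dx ∧ dy

Distribute the wedge, using dx_i ∧ dx_j = -dx_j ∧ dx_i and dx_i ∧ dx_i = 0. For each pair (i, j) with i < j, the coefficient of dx_i ∧ dx_j in alpha ∧ beta is (alpha_i * beta_j - alpha_j * beta_i). Collecting: alpha ∧ beta = (6*x) dx ∧ dy.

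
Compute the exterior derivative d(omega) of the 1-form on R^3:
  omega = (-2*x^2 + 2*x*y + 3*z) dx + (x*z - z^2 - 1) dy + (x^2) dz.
d(omega) = (-2*x + z) dx ∧ dy + (2*x - 3) dx ∧ dz + (-x + 2*z) dy ∧ dz

For a 1-form omega = sum_i f_i dx_i, the exterior derivative is
  d(omega) = sum_{i < j} (∂f_j/∂x_i - ∂f_i/∂x_j) dx_i ∧ dx_j.
  coefficient of dx ∧ dy: ∂f_2/∂x - ∂f_1/∂y = ∂(x*z - z^2 - 1)/∂x - ∂(-2*x^2 + 2*x*y + 3*z)/∂y = -2*x + z
  coefficient of dx ∧ dz: ∂f_3/∂x - ∂f_1/∂z = ∂(x^2)/∂x - ∂(-2*x^2 + 2*x*y + 3*z)/∂z = 2*x - 3
  coefficient of dy ∧ dz: ∂f_3/∂y - ∂f_2/∂z = ∂(x^2)/∂y - ∂(x*z - z^2 - 1)/∂z = -x + 2*z
Assembling: d(omega) = (-2*x + z) dx ∧ dy + (2*x - 3) dx ∧ dz + (-x + 2*z) dy ∧ dz.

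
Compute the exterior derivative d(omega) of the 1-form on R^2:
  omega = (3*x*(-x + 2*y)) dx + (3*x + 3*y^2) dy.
d(omega) = (3 - 6*x) dx ∧ dy

For a 1-form omega = sum_i f_i dx_i, the exterior derivative is
  d(omega) = sum_{i < j} (∂f_j/∂x_i - ∂f_i/∂x_j) dx_i ∧ dx_j.
  coefficient of dx ∧ dy: ∂f_2/∂x - ∂f_1/∂y = ∂(3*x + 3*y^2)/∂x - ∂(3*x*(-x + 2*y))/∂y = 3 - 6*x
Assembling: d(omega) = (3 - 6*x) dx ∧ dy.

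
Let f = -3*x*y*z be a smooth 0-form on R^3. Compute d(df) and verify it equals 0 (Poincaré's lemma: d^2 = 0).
d(df) = 0

Step 1: df = sum_i (∂f/∂x_i) dx_i = (-3*y*z) dx + (-3*x*z) dy + (-3*x*y) dz.
Step 2: Apply d again. Using the 1-form formula, the coefficient of dx ∧ dy in d(df) is ∂^2 f/∂x ∂y - ∂^2 f/∂y ∂x = (-3*z) - (-3*z) = 0 (equality of mixed partials for smooth f).
Similarly for dx ∧ dz and dy ∧ dz — all coefficients vanish. So d(df) = 0.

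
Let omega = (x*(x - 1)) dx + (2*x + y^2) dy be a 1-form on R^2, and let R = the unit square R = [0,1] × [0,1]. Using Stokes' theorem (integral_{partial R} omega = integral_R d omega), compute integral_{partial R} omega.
integral_(partial R) omega = 2

Stokes: integral_partial_R omega = integral_R d omega with d omega = (∂Q/∂x - ∂P/∂y) dx ∧ dy.
  ∂Q/∂x = 2
  ∂P/∂y = 0
  integrand = ∂Q/∂x - ∂P/∂y = 2.
Integrating over R: integral_0^1 integral_0^1 (2) dx dy = 2.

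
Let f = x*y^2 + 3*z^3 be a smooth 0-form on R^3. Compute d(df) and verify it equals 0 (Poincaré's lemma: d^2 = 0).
d(df) = 0

Step 1: df = sum_i (∂f/∂x_i) dx_i = (y^2) dx + (2*x*y) dy + (9*z^2) dz.
Step 2: Apply d again. Using the 1-form formula, the coefficient of dx ∧ dy in d(df) is ∂^2 f/∂x ∂y - ∂^2 f/∂y ∂x = (2*y) - (2*y) = 0 (equality of mixed partials for smooth f).
Similarly for dx ∧ dz and dy ∧ dz — all coefficients vanish. So d(df) = 0.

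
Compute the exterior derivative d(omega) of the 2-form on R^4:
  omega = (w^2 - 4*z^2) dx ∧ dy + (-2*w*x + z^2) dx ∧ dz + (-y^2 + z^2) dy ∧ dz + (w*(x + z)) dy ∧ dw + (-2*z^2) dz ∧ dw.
d(omega) = (-8*z) dx ∧ dy ∧ dz + (3*w) dx ∧ dy ∧ dw + (-2*x) dx ∧ dz ∧ dw + (-w) dy ∧ dz ∧ dw

For a 2-form omega = sum_{i<j} g_{ij} dx_i ∧ dx_j, the exterior derivative is
  d(omega) = sum_{i<j} d(g_{ij}) ∧ dx_i ∧ dx_j = sum_{i<j, k} (∂g_{ij}/∂x_k) dx_k ∧ dx_i ∧ dx_j.
Expand each term, using dx_k ∧ dx_i ∧ dx_j = sgn(permutation) dx_{(a)} ∧ dx_{(b)} ∧ dx_{(c)} with (a < b < c) sorted:
  d(w^2 - 4*z^2) includes (∂/∂z)(w^2 - 4*z^2) dz = (-8*z) dz, which multiplied by dx ∧ dy gives (-8*z) dx ∧ dy ∧ dz
  d(w^2 - 4*z^2) includes (∂/∂w)(w^2 - 4*z^2) dw = (2*w) dw, which multiplied by dx ∧ dy gives (2*w) dx ∧ dy ∧ dw
  d(-2*w*x + z^2) includes (∂/∂w)(-2*w*x + z^2) dw = (-2*x) dw, which multiplied by dx ∧ dz gives (-2*x) dx ∧ dz ∧ dw
  d(w*(x + z)) includes (∂/∂x)(w*(x + z)) dx = (w) dx, which multiplied by dy ∧ dw gives (w) dx ∧ dy ∧ dw
  d(w*(x + z)) includes (∂/∂z)(w*(x + z)) dz = (w) dz, which multiplied by dy ∧ dw gives (-w) dy ∧ dz ∧ dw
Collecting like 3-forms: d(omega) = (-8*z) dx ∧ dy ∧ dz + (3*w) dx ∧ dy ∧ dw + (-2*x) dx ∧ dz ∧ dw + (-w) dy ∧ dz ∧ dw.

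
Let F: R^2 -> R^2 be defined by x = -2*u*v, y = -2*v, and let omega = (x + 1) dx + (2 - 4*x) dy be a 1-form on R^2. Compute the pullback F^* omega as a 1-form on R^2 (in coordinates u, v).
F^* omega = (2*v*(2*u*v - 1)) du + (4*u^2*v - 16*u*v - 2*u - 4) dv

Using F^*(f dg) = (f ∘ F) d(g ∘ F), substitute each coordinate x_i by F_i(u, v) in f_i, and replace dx_i by d F_i = (∂F_i/∂u) du + (∂F_i/∂v) dv.
  For the x component: f_1(F) = -2*u*v + 1; d F_1 = (-2*v) du + (-2*u) dv
  For the y component: f_2(F) = 8*u*v + 2; d F_2 = (0) du + (-2) dv
Combining and collecting du, dv coefficients:
  coeff of du: 2*v*(2*u*v - 1)
  coeff of dv: 4*u^2*v - 16*u*v - 2*u - 4
F^* omega = (2*v*(2*u*v - 1)) du + (4*u^2*v - 16*u*v - 2*u - 4) dv.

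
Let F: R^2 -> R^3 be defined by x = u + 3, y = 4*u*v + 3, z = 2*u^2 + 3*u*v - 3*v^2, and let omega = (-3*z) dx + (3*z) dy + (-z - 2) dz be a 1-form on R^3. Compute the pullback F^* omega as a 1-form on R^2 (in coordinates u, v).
F^* omega = (-8*u^3 + 6*u^2*v - 6*u^2 + 39*u*v^2 - 9*u*v - 8*u - 27*v^3 + 9*v^2 - 6*v) du + (18*u^3 + 39*u^2*v - 9*u*v^2 - 6*u - 18*v^3 + 12*v) dv

Using F^*(f dg) = (f ∘ F) d(g ∘ F), substitute each coordinate x_i by F_i(u, v) in f_i, and replace dx_i by d F_i = (∂F_i/∂u) du + (∂F_i/∂v) dv.
  For the x component: f_1(F) = -6*u^2 - 9*u*v + 9*v^2; d F_1 = (1) du + (0) dv
  For the y component: f_2(F) = 6*u^2 + 9*u*v - 9*v^2; d F_2 = (4*v) du + (4*u) dv
  For the z component: f_3(F) = -2*u^2 - 3*u*v + 3*v^2 - 2; d F_3 = (4*u + 3*v) du + (3*u - 6*v) dv
Combining and collecting du, dv coefficients:
  coeff of du: -8*u^3 + 6*u^2*v - 6*u^2 + 39*u*v^2 - 9*u*v - 8*u - 27*v^3 + 9*v^2 - 6*v
  coeff of dv: 18*u^3 + 39*u^2*v - 9*u*v^2 - 6*u - 18*v^3 + 12*v
F^* omega = (-8*u^3 + 6*u^2*v - 6*u^2 + 39*u*v^2 - 9*u*v - 8*u - 27*v^3 + 9*v^2 - 6*v) du + (18*u^3 + 39*u^2*v - 9*u*v^2 - 6*u - 18*v^3 + 12*v) dv.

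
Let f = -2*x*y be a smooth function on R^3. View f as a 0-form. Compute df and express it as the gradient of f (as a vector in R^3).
df = (-2*y) dx + (-2*x) dy + (0) dz; grad f = (-2*y, -2*x, 0)

For a 0-form f, d f = (∂f/∂x) dx + (∂f/∂y) dy + (∂f/∂z) dz. The components of the vector representation are exactly the entries of grad f in Cartesian coordinates:
  ∂f/∂x = -2*y
  ∂f/∂y = -2*x
  ∂f/∂z = 0.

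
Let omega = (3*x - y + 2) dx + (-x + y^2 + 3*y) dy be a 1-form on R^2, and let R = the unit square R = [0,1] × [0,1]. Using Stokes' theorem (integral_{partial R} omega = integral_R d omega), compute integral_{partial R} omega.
integral_(partial R) omega = 0

Stokes: integral_partial_R omega = integral_R d omega with d omega = (∂Q/∂x - ∂P/∂y) dx ∧ dy.
  ∂Q/∂x = -1
  ∂P/∂y = -1
  integrand = ∂Q/∂x - ∂P/∂y = 0.
Integrating over R: integral_0^1 integral_0^1 (0) dx dy = 0.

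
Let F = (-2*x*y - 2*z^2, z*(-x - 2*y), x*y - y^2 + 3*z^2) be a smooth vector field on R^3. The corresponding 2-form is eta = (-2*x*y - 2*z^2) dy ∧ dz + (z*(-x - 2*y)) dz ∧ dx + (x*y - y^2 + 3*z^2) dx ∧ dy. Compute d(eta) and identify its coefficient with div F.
d(eta) = (-2*y + 4*z) dx ∧ dy ∧ dz; div F = -2*y + 4*z

For a 2-form in R^3 of the form above, applying d gives a 3-form with coefficient ∂P/∂x + ∂Q/∂y + ∂R/∂z:
  ∂P/∂x = -2*y
  ∂Q/∂y = -2*z
  ∂R/∂z = 6*z
Sum = -2*y + 4*z, which is exactly div F.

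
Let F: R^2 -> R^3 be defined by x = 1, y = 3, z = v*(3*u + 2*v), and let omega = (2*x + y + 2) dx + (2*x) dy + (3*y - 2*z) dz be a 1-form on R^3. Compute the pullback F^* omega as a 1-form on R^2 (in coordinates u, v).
F^* omega = (3*v*(-6*u*v - 4*v^2 + 9)) du + (-18*u^2*v - 36*u*v^2 + 27*u - 16*v^3 + 36*v) dv

Using F^*(f dg) = (f ∘ F) d(g ∘ F), substitute each coordinate x_i by F_i(u, v) in f_i, and replace dx_i by d F_i = (∂F_i/∂u) du + (∂F_i/∂v) dv.
  For the x component: f_1(F) = 7; d F_1 = (0) du + (0) dv
  For the y component: f_2(F) = 2; d F_2 = (0) du + (0) dv
  For the z component: f_3(F) = -6*u*v - 4*v^2 + 9; d F_3 = (3*v) du + (3*u + 4*v) dv
Combining and collecting du, dv coefficients:
  coeff of du: 3*v*(-6*u*v - 4*v^2 + 9)
  coeff of dv: -18*u^2*v - 36*u*v^2 + 27*u - 16*v^3 + 36*v
F^* omega = (3*v*(-6*u*v - 4*v^2 + 9)) du + (-18*u^2*v - 36*u*v^2 + 27*u - 16*v^3 + 36*v) dv.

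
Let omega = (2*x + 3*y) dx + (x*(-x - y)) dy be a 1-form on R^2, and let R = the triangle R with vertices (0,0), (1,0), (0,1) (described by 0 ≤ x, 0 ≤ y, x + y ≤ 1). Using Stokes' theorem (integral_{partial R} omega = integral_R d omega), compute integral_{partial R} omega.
integral_(partial R) omega = -2

Stokes: integral_partial_R omega = integral_R d omega with d omega = (∂Q/∂x - ∂P/∂y) dx ∧ dy.
  ∂Q/∂x = -2*x - y
  ∂P/∂y = 3
  integrand = ∂Q/∂x - ∂P/∂y = -2*x - y - 3.
Integrating over R: integral_0^1 integral_0^{1-x} (-2*x - y - 3) dy dx = -2.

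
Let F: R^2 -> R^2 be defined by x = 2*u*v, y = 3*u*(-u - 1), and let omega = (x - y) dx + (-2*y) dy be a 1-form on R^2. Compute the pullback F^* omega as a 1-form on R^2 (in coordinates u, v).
F^* omega = (2*u*(-18*u^2 + 3*u*v - 27*u + 2*v^2 + 3*v - 9)) du + (u^2*(6*u + 4*v + 6)) dv

Using F^*(f dg) = (f ∘ F) d(g ∘ F), substitute each coordinate x_i by F_i(u, v) in f_i, and replace dx_i by d F_i = (∂F_i/∂u) du + (∂F_i/∂v) dv.
  For the x component: f_1(F) = u*(3*u + 2*v + 3); d F_1 = (2*v) du + (2*u) dv
  For the y component: f_2(F) = 6*u*(u + 1); d F_2 = (-6*u - 3) du + (0) dv
Combining and collecting du, dv coefficients:
  coeff of du: 2*u*(-18*u^2 + 3*u*v - 27*u + 2*v^2 + 3*v - 9)
  coeff of dv: u^2*(6*u + 4*v + 6)
F^* omega = (2*u*(-18*u^2 + 3*u*v - 27*u + 2*v^2 + 3*v - 9)) du + (u^2*(6*u + 4*v + 6)) dv.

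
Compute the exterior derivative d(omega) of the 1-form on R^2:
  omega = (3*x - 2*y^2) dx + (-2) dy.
d(omega) = (4*y) dx ∧ dy

For a 1-form omega = sum_i f_i dx_i, the exterior derivative is
  d(omega) = sum_{i < j} (∂f_j/∂x_i - ∂f_i/∂x_j) dx_i ∧ dx_j.
  coefficient of dx ∧ dy: ∂f_2/∂x - ∂f_1/∂y = ∂(-2)/∂x - ∂(3*x - 2*y^2)/∂y = 4*y
Assembling: d(omega) = (4*y) dx ∧ dy.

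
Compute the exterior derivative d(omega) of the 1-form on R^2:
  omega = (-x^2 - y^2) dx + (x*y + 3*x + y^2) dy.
d(omega) = (3*y + 3) dx ∧ dy

For a 1-form omega = sum_i f_i dx_i, the exterior derivative is
  d(omega) = sum_{i < j} (∂f_j/∂x_i - ∂f_i/∂x_j) dx_i ∧ dx_j.
  coefficient of dx ∧ dy: ∂f_2/∂x - ∂f_1/∂y = ∂(x*y + 3*x + y^2)/∂x - ∂(-x^2 - y^2)/∂y = 3*y + 3
Assembling: d(omega) = (3*y + 3) dx ∧ dy.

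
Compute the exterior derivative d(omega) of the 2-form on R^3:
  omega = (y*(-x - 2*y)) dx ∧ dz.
d(omega) = (x + 4*y) dx ∧ dy ∧ dz

For a 2-form omega = sum_{i<j} g_{ij} dx_i ∧ dx_j, the exterior derivative is
  d(omega) = sum_{i<j} d(g_{ij}) ∧ dx_i ∧ dx_j = sum_{i<j, k} (∂g_{ij}/∂x_k) dx_k ∧ dx_i ∧ dx_j.
Expand each term, using dx_k ∧ dx_i ∧ dx_j = sgn(permutation) dx_{(a)} ∧ dx_{(b)} ∧ dx_{(c)} with (a < b < c) sorted:
  d(y*(-x - 2*y)) includes (∂/∂y)(y*(-x - 2*y)) dy = (-x - 4*y) dy, which multiplied by dx ∧ dz gives (x + 4*y) dx ∧ dy ∧ dz
Collecting like 3-forms: d(omega) = (x + 4*y) dx ∧ dy ∧ dz.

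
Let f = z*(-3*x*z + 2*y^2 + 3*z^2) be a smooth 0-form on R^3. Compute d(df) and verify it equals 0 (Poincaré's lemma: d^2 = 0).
d(df) = 0

Step 1: df = sum_i (∂f/∂x_i) dx_i = (-3*z^2) dx + (4*y*z) dy + (-6*x*z + 2*y^2 + 9*z^2) dz.
Step 2: Apply d again. Using the 1-form formula, the coefficient of dx ∧ dy in d(df) is ∂^2 f/∂x ∂y - ∂^2 f/∂y ∂x = (0) - (0) = 0 (equality of mixed partials for smooth f).
Similarly for dx ∧ dz and dy ∧ dz — all coefficients vanish. So d(df) = 0.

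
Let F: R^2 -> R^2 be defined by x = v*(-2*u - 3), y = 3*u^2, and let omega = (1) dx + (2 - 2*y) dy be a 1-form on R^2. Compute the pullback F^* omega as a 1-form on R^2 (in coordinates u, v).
F^* omega = (-36*u^3 + 12*u - 2*v) du + (-2*u - 3) dv

Using F^*(f dg) = (f ∘ F) d(g ∘ F), substitute each coordinate x_i by F_i(u, v) in f_i, and replace dx_i by d F_i = (∂F_i/∂u) du + (∂F_i/∂v) dv.
  For the x component: f_1(F) = 1; d F_1 = (-2*v) du + (-2*u - 3) dv
  For the y component: f_2(F) = 2 - 6*u^2; d F_2 = (6*u) du + (0) dv
Combining and collecting du, dv coefficients:
  coeff of du: -36*u^3 + 12*u - 2*v
  coeff of dv: -2*u - 3
F^* omega = (-36*u^3 + 12*u - 2*v) du + (-2*u - 3) dv.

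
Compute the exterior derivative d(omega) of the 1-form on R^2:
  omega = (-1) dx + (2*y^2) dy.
d(omega) = 0

For a 1-form omega = sum_i f_i dx_i, the exterior derivative is
  d(omega) = sum_{i < j} (∂f_j/∂x_i - ∂f_i/∂x_j) dx_i ∧ dx_j.

Assembling: d(omega) = 0.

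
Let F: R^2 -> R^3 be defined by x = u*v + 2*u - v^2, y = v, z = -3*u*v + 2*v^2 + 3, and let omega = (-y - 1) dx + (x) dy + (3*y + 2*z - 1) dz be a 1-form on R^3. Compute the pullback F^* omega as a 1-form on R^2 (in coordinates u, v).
F^* omega = (18*u*v^2 - 12*v^3 - 10*v^2 - 18*v - 2) du + (18*u^2*v - 36*u*v^2 - 9*u*v - 14*u + 16*v^3 + 13*v^2 + 22*v) dv

Using F^*(f dg) = (f ∘ F) d(g ∘ F), substitute each coordinate x_i by F_i(u, v) in f_i, and replace dx_i by d F_i = (∂F_i/∂u) du + (∂F_i/∂v) dv.
  For the x component: f_1(F) = -v - 1; d F_1 = (v + 2) du + (u - 2*v) dv
  For the y component: f_2(F) = u*v + 2*u - v^2; d F_2 = (0) du + (1) dv
  For the z component: f_3(F) = -6*u*v + 4*v^2 + 3*v + 5; d F_3 = (-3*v) du + (-3*u + 4*v) dv
Combining and collecting du, dv coefficients:
  coeff of du: 18*u*v^2 - 12*v^3 - 10*v^2 - 18*v - 2
  coeff of dv: 18*u^2*v - 36*u*v^2 - 9*u*v - 14*u + 16*v^3 + 13*v^2 + 22*v
F^* omega = (18*u*v^2 - 12*v^3 - 10*v^2 - 18*v - 2) du + (18*u^2*v - 36*u*v^2 - 9*u*v - 14*u + 16*v^3 + 13*v^2 + 22*v) dv.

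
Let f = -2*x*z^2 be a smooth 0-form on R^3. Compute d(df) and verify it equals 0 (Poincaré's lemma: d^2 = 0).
d(df) = 0

Step 1: df = sum_i (∂f/∂x_i) dx_i = (-2*z^2) dx + (0) dy + (-4*x*z) dz.
Step 2: Apply d again. Using the 1-form formula, the coefficient of dx ∧ dy in d(df) is ∂^2 f/∂x ∂y - ∂^2 f/∂y ∂x = (0) - (0) = 0 (equality of mixed partials for smooth f).
Similarly for dx ∧ dz and dy ∧ dz — all coefficients vanish. So d(df) = 0.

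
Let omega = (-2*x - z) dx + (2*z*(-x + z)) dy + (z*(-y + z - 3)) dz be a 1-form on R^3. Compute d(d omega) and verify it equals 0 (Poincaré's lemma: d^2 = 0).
d(d omega) = 0

Step 1: d omega = sum_{i<j} (∂f_j/∂x_i - ∂f_i/∂x_j) dx_i ∧ dx_j:
  coeff of dx ∧ dy: -2*z
  coeff of dx ∧ dz: 1
  coeff of dy ∧ dz: 2*x - 5*z
Step 2: Apply d again to each 2-form coefficient. The only possible 3-form in R^3 is dx ∧ dy ∧ dz, with coefficient
  ∂(coeff of dy∧dz)/∂x - ∂(coeff of dx∧dz)/∂y + ∂(coeff of dx∧dy)/∂z
  = ∂/∂x (2*x - 5*z) - ∂/∂y (1) + ∂/∂z (-2*z).
Each of these terms simplifies to sums of mixed partials that cancel in pairs. The result is 0 (by equality of mixed partials for smooth functions — Schwarz / Clairaut).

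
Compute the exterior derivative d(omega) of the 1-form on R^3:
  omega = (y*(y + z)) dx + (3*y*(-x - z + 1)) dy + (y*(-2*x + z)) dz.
d(omega) = (-5*y - z) dx ∧ dy + (-3*y) dx ∧ dz + (-2*x + 3*y + z) dy ∧ dz

For a 1-form omega = sum_i f_i dx_i, the exterior derivative is
  d(omega) = sum_{i < j} (∂f_j/∂x_i - ∂f_i/∂x_j) dx_i ∧ dx_j.
  coefficient of dx ∧ dy: ∂f_2/∂x - ∂f_1/∂y = ∂(3*y*(-x - z + 1))/∂x - ∂(y*(y + z))/∂y = -5*y - z
  coefficient of dx ∧ dz: ∂f_3/∂x - ∂f_1/∂z = ∂(y*(-2*x + z))/∂x - ∂(y*(y + z))/∂z = -3*y
  coefficient of dy ∧ dz: ∂f_3/∂y - ∂f_2/∂z = ∂(y*(-2*x + z))/∂y - ∂(3*y*(-x - z + 1))/∂z = -2*x + 3*y + z
Assembling: d(omega) = (-5*y - z) dx ∧ dy + (-3*y) dx ∧ dz + (-2*x + 3*y + z) dy ∧ dz.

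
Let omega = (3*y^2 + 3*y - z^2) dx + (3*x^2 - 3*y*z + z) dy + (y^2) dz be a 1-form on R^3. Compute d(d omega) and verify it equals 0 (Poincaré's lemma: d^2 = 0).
d(d omega) = 0

Step 1: d omega = sum_{i<j} (∂f_j/∂x_i - ∂f_i/∂x_j) dx_i ∧ dx_j:
  coeff of dx ∧ dy: 6*x - 6*y - 3
  coeff of dx ∧ dz: 2*z
  coeff of dy ∧ dz: 5*y - 1
Step 2: Apply d again to each 2-form coefficient. The only possible 3-form in R^3 is dx ∧ dy ∧ dz, with coefficient
  ∂(coeff of dy∧dz)/∂x - ∂(coeff of dx∧dz)/∂y + ∂(coeff of dx∧dy)/∂z
  = ∂/∂x (5*y - 1) - ∂/∂y (2*z) + ∂/∂z (6*x - 6*y - 3).
Each of these terms simplifies to sums of mixed partials that cancel in pairs. The result is 0 (by equality of mixed partials for smooth functions — Schwarz / Clairaut).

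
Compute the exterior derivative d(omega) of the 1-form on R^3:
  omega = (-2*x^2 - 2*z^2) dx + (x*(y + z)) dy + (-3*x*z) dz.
d(omega) = (y + z) dx ∧ dy + (z) dx ∧ dz + (-x) dy ∧ dz

For a 1-form omega = sum_i f_i dx_i, the exterior derivative is
  d(omega) = sum_{i < j} (∂f_j/∂x_i - ∂f_i/∂x_j) dx_i ∧ dx_j.
  coefficient of dx ∧ dy: ∂f_2/∂x - ∂f_1/∂y = ∂(x*(y + z))/∂x - ∂(-2*x^2 - 2*z^2)/∂y = y + z
  coefficient of dx ∧ dz: ∂f_3/∂x - ∂f_1/∂z = ∂(-3*x*z)/∂x - ∂(-2*x^2 - 2*z^2)/∂z = z
  coefficient of dy ∧ dz: ∂f_3/∂y - ∂f_2/∂z = ∂(-3*x*z)/∂y - ∂(x*(y + z))/∂z = -x
Assembling: d(omega) = (y + z) dx ∧ dy + (z) dx ∧ dz + (-x) dy ∧ dz.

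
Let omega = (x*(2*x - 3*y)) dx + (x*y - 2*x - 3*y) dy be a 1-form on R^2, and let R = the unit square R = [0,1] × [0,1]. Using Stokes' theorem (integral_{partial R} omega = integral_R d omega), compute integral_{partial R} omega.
integral_(partial R) omega = 0

Stokes: integral_partial_R omega = integral_R d omega with d omega = (∂Q/∂x - ∂P/∂y) dx ∧ dy.
  ∂Q/∂x = y - 2
  ∂P/∂y = -3*x
  integrand = ∂Q/∂x - ∂P/∂y = 3*x + y - 2.
Integrating over R: integral_0^1 integral_0^1 (3*x + y - 2) dx dy = 0.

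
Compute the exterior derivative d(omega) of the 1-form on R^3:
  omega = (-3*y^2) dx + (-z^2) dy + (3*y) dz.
d(omega) = (6*y) dx ∧ dy + (2*z + 3) dy ∧ dz

For a 1-form omega = sum_i f_i dx_i, the exterior derivative is
  d(omega) = sum_{i < j} (∂f_j/∂x_i - ∂f_i/∂x_j) dx_i ∧ dx_j.
  coefficient of dx ∧ dy: ∂f_2/∂x - ∂f_1/∂y = ∂(-z^2)/∂x - ∂(-3*y^2)/∂y = 6*y
  coefficient of dy ∧ dz: ∂f_3/∂y - ∂f_2/∂z = ∂(3*y)/∂y - ∂(-z^2)/∂z = 2*z + 3
Assembling: d(omega) = (6*y) dx ∧ dy + (2*z + 3) dy ∧ dz.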